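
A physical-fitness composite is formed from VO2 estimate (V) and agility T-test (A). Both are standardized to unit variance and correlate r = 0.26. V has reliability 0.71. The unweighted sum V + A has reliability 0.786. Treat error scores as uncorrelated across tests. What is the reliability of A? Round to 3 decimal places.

Var(V+A) = 2 + 2·0.26 = 2.520.
True-score variance = ρ_V + ρ_A + 2·0.26, so 0.786 = (0.71 + ρ_A + 0.52) / 2.520.
ρ_A = 0.786·2.520 − 0.71 − 0.52 = 0.751.

0.751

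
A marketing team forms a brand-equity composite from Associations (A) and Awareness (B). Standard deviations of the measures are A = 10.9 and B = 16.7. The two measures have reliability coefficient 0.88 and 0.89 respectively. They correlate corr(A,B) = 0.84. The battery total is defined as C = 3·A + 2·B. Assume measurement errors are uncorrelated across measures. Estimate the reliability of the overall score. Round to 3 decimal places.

Var(C) = 3²·10.9² + 2²·16.7² + 2·[6·10.9·16.7·0.84] = 2184.85 + 1834.86 = 4019.71.
With uncorrelated errors the cross-covariances are all true-score covariance, so they carry over unchanged; only the diagonal terms shrink to ρᵢσᵢ².
True-score variance = [3²·10.9²·0.88 + 2²·16.7²·0.89] + 1834.86 = 1933.82 + 1834.86 = 3768.69.
Reliability = 3768.69 / 4019.71 = 0.938.

0.938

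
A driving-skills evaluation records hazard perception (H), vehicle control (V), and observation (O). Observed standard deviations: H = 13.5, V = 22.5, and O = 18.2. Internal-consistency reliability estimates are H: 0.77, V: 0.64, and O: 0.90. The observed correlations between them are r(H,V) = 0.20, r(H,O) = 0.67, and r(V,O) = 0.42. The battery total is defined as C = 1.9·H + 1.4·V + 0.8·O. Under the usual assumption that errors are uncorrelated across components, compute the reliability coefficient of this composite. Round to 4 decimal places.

0.8275

Var(C) = 1.9²·13.5² + 1.4²·22.5² + 0.8²·18.2² + 2·[2.66·13.5·22.5·0.20 + 1.52·13.5·18.2·0.67 + 1.12·22.5·18.2·0.42] = 1862.17 + 1208.89 = 3071.06.
Under uncorrelated errors the observed covariances equal the true-score covariances, so only the own-variance terms attenuate.
True-score variance = [1.9²·13.5²·0.77 + 1.4²·22.5²·0.64 + 0.8²·18.2²·0.90] + 1208.89 = 1332.43 + 1208.89 = 2541.32.
Reliability = 2541.32 / 3071.06 = 0.8275.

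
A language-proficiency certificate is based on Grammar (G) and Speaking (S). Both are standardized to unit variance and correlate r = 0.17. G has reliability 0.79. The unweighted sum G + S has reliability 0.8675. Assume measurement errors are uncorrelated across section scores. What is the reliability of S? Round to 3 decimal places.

Var(G+S) = 2 + 2·0.17 = 2.340.
True-score variance = ρ_G + ρ_S + 2·0.17, so 0.8675 = (0.79 + ρ_S + 0.34) / 2.340.
ρ_S = 0.8675·2.340 − 0.79 − 0.34 = 0.900.

0.900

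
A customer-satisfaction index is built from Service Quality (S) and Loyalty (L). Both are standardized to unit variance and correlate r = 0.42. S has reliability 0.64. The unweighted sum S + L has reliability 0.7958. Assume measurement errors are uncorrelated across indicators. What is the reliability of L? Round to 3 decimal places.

Var(S+L) = 2 + 2·0.42 = 2.840.
True-score variance = ρ_S + ρ_L + 2·0.42, so 0.7958 = (0.64 + ρ_L + 0.84) / 2.840.
ρ_L = 0.7958·2.840 − 0.64 − 0.84 = 0.780.

0.780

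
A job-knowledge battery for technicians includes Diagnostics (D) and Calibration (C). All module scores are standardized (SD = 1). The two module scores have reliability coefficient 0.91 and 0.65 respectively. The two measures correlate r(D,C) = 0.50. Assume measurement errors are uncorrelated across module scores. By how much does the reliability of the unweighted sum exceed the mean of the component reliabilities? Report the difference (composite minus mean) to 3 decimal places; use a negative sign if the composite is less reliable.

Var(sum) = 2 + 1 = 3; true-score variance = 1.56 + 1 = 2.56; composite reliability = 0.8533.
Mean component reliability = 0.7800.
Difference = 0.8533 − 0.7800 = 0.073.

0.073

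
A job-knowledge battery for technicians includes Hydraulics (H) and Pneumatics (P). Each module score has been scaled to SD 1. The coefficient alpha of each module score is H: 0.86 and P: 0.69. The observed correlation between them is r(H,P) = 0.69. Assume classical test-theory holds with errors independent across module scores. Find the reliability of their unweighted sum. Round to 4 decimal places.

0.8669

Var(H+P) = 2 + 2·[0.69] = 2 + 1.38 = 3.38.
Under uncorrelated errors the observed covariances equal the true-score covariances, so only the own-variance terms attenuate.
True-score variance = [0.86 + 0.69] + 1.38 = 1.55 + 1.38 = 2.93.
Reliability = 2.93 / 3.38 = 0.8669.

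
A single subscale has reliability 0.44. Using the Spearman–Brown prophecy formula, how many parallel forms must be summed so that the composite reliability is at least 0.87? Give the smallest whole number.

k ≥ ρ*(1−ρ₁)/(ρ₁(1−ρ*)) = 0.87·0.56 / (0.44·0.13) = 8.517.
Smallest integer k = 9.

9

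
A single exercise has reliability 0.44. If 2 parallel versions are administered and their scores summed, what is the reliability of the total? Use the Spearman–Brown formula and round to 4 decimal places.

ρ_k = kρ / (1 + (k−1)ρ) = 2·0.44 / (1 + 1·0.44) = 0.880 / 1.440 = 0.6111.

0.6111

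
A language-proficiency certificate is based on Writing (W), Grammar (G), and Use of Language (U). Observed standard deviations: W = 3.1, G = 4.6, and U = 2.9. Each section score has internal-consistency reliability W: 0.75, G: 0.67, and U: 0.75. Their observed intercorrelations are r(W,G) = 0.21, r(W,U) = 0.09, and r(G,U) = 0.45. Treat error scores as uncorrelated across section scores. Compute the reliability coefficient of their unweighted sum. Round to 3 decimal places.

0.805

Var(W+G+U) = 3.1² + 4.6² + 2.9² + 2·[3.1·4.6·0.21 + 3.1·2.9·0.09 + 4.6·2.9·0.45] = 39.18 + 19.6134 = 58.7934.
Under uncorrelated errors the observed covariances equal the true-score covariances, so only the own-variance terms attenuate.
True-score variance = [3.1²·0.75 + 4.6²·0.67 + 2.9²·0.75] + 19.6134 = 27.6922 + 19.6134 = 47.3056.
Reliability = 47.3056 / 58.7934 = 0.805.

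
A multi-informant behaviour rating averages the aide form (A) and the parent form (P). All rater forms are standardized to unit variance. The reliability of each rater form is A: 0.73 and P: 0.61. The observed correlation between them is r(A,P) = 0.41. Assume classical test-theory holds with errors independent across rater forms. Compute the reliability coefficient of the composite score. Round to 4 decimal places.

0.7660

Var(A+P) = 2 + 2·[0.41] = 2 + 0.82 = 2.82.
Because errors are independent across components, Cov(Tᵢ,Tⱼ) = Cov(Xᵢ,Xⱼ); the off-diagonal part of the true-score variance is the same as above.
True-score variance = [0.73 + 0.61] + 0.82 = 1.34 + 0.82 = 2.16.
Reliability = 2.16 / 2.82 = 0.7660.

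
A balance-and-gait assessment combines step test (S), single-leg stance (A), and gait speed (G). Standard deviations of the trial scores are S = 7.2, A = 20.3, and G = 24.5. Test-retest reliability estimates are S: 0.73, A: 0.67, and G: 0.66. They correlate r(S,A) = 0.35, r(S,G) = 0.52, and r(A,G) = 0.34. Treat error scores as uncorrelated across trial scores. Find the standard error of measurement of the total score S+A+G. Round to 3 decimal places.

Var(total) = 1064.18 + 623.966 = 1688.15.
True-score variance = 710.109 + 623.966 = 1334.07, so reliability = 0.7903.
Error variance = 1688.15 − 1334.07 = 354.072; SEM = √354.072 = 18.817.

18.817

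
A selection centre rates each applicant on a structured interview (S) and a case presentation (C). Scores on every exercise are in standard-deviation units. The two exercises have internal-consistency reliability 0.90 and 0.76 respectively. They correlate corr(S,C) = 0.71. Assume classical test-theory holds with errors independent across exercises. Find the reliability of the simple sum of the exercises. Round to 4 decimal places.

Var(S+C) = 2 + 2·[0.71] = 2 + 1.42 = 3.42.
With uncorrelated errors the cross-covariances are all true-score covariance, so they carry over unchanged; only the diagonal terms shrink to ρᵢσᵢ².
True-score variance = [0.90 + 0.76] + 1.42 = 1.66 + 1.42 = 3.08.
Reliability = 3.08 / 3.42 = 0.9006.

0.9006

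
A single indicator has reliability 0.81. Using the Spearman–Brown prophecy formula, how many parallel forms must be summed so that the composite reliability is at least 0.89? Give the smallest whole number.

k ≥ ρ*(1−ρ₁)/(ρ₁(1−ρ*)) = 0.89·0.19 / (0.81·0.11) = 1.898.
Smallest integer k = 2.

2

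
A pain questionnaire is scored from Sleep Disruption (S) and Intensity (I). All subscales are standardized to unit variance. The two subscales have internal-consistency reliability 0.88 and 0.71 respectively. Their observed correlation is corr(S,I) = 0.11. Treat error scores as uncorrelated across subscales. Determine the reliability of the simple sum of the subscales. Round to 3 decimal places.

Var(S+I) = 2 + 2·[0.11] = 2 + 0.22 = 2.22.
With uncorrelated errors the cross-covariances are all true-score covariance, so they carry over unchanged; only the diagonal terms shrink to ρᵢσᵢ².
True-score variance = [0.88 + 0.71] + 0.22 = 1.59 + 0.22 = 1.81.
Reliability = 1.81 / 2.22 = 0.815.

0.815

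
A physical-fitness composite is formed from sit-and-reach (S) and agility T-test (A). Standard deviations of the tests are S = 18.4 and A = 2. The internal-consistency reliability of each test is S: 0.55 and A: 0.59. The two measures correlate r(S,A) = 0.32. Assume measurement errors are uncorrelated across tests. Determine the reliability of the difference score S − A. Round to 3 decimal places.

Var(S−A) = 18.4² + 2² − 2·18.4·2·0.32 = 342.56 − 23.552 = 319.008.
Under uncorrelated errors the observed covariances equal the true-score covariances, so only the own-variance terms attenuate.
True-score variance = [18.4²·0.55 + 2²·0.59] − 23.552 = 188.568 − 23.552 = 165.016.
Reliability = 165.016 / 319.008 = 0.517.

0.517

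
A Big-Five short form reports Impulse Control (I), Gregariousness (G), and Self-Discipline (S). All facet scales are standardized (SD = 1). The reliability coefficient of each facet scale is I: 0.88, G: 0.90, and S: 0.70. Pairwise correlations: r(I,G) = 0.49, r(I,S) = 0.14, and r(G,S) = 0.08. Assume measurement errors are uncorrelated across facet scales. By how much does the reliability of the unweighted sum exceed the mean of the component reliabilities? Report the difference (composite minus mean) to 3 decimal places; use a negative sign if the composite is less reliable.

Var(sum) = 3 + 1.42 = 4.42; true-score variance = 2.48 + 1.42 = 3.9; composite reliability = 0.8824.
Mean component reliability = 0.8267.
Difference = 0.8824 − 0.8267 = 0.056.

0.056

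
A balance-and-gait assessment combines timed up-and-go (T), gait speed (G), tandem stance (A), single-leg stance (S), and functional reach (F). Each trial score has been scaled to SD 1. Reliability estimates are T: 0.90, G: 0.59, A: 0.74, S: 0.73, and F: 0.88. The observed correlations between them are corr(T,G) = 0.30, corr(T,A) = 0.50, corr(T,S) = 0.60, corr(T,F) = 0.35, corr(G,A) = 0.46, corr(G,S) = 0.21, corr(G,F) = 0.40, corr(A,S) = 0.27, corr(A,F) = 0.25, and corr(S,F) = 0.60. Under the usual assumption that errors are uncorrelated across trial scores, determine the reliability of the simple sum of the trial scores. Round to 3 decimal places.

Var(T+G+A+S+F) = 5 + 2·[0.30 + 0.50 + 0.60 + 0.35 + 0.46 + 0.21 + 0.40 + 0.27 + 0.25 + 0.60] = 5 + 7.88 = 12.88.
Under uncorrelated errors the observed covariances equal the true-score covariances, so only the own-variance terms attenuate.
True-score variance = [0.90 + 0.59 + 0.74 + 0.73 + 0.88] + 7.88 = 3.84 + 7.88 = 11.72.
Reliability = 11.72 / 12.88 = 0.910.

0.910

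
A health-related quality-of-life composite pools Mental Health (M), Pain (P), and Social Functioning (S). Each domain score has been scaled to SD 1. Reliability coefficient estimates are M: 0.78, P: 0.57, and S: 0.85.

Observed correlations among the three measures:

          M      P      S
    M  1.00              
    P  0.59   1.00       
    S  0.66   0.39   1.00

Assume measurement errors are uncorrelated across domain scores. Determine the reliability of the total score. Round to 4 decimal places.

Var(M+P+S) = 3 + 2·[0.59 + 0.66 + 0.39] = 3 + 3.28 = 6.28.
Under uncorrelated errors the observed covariances equal the true-score covariances, so only the own-variance terms attenuate.
True-score variance = [0.78 + 0.57 + 0.85] + 3.28 = 2.2 + 3.28 = 5.48.
Reliability = 5.48 / 6.28 = 0.8726.

0.8726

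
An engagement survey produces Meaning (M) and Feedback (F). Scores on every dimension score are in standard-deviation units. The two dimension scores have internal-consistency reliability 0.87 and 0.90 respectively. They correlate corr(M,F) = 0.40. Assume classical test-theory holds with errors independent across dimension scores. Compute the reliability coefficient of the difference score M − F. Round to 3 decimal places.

0.808

Var(M−F) = 1 + 1 − 2·0.40 = 2 − 0.8 = 1.2.
With uncorrelated errors the cross-covariances are all true-score covariance, so they carry over unchanged; only the diagonal terms shrink to ρᵢσᵢ².
True-score variance = [0.87 + 0.90] − 0.8 = 1.77 − 0.8 = 0.97.
Reliability = 0.97 / 1.2 = 0.808.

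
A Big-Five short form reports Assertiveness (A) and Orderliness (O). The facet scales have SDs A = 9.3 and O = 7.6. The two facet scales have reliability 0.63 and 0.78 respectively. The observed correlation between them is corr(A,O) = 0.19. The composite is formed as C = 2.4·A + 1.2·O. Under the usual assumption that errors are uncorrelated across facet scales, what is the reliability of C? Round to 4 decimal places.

0.6924

Var(C) = 2.4²·9.3² + 1.2²·7.6² + 2·[2.88·9.3·7.6·0.19] = 581.357 + 77.3522 = 658.709.
Because errors are independent across components, Cov(Tᵢ,Tⱼ) = Cov(Xᵢ,Xⱼ); the off-diagonal part of the true-score variance is the same as above.
True-score variance = [2.4²·9.3²·0.63 + 1.2²·7.6²·0.78] + 77.3522 = 378.731 + 77.3522 = 456.083.
Reliability = 456.083 / 658.709 = 0.6924.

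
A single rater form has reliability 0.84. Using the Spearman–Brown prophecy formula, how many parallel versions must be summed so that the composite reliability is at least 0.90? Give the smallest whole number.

2

k ≥ ρ*(1−ρ₁)/(ρ₁(1−ρ*)) = 0.90·0.16 / (0.84·0.10) = 1.714.
Smallest integer k = 2.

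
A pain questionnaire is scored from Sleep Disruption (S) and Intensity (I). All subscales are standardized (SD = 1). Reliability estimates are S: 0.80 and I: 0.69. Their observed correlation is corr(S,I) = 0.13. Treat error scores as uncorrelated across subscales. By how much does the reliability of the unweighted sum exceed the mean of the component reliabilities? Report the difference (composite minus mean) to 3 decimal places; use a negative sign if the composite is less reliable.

0.029

Var(sum) = 2 + 0.26 = 2.26; true-score variance = 1.49 + 0.26 = 1.75; composite reliability = 0.7743.
Mean component reliability = 0.7450.
Difference = 0.7743 − 0.7450 = 0.029.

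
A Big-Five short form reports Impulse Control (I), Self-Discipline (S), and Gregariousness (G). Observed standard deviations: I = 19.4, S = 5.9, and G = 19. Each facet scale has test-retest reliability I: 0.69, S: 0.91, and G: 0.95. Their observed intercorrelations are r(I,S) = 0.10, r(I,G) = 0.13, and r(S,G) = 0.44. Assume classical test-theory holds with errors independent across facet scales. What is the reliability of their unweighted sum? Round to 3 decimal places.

Var(I+S+G) = 19.4² + 5.9² + 19² + 2·[19.4·5.9·0.10 + 19.4·19·0.13 + 5.9·19·0.44] = 772.17 + 217.376 = 989.546.
Because errors are independent across components, Cov(Tᵢ,Tⱼ) = Cov(Xᵢ,Xⱼ); the off-diagonal part of the true-score variance is the same as above.
True-score variance = [19.4²·0.69 + 5.9²·0.91 + 19²·0.95] + 217.376 = 634.315 + 217.376 = 851.691.
Reliability = 851.691 / 989.546 = 0.861.

0.861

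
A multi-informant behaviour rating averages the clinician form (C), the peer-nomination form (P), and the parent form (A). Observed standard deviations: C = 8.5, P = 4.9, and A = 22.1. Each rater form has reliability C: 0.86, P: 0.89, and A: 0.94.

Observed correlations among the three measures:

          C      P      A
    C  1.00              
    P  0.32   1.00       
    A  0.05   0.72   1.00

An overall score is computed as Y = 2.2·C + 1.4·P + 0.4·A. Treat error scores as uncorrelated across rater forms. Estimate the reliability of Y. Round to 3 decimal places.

Var(Y) = 2.2²·8.5² + 1.4²·4.9² + 0.4²·22.1² + 2·[3.08·8.5·4.9·0.32 + 0.88·8.5·22.1·0.05 + 0.56·4.9·22.1·0.72] = 474.895 + 185.956 = 660.852.
With uncorrelated errors the cross-covariances are all true-score covariance, so they carry over unchanged; only the diagonal terms shrink to ρᵢσᵢ².
True-score variance = [2.2²·8.5²·0.86 + 1.4²·4.9²·0.89 + 0.4²·22.1²·0.94] + 185.956 = 416.073 + 185.956 = 602.03.
Reliability = 602.03 / 660.852 = 0.911.

0.911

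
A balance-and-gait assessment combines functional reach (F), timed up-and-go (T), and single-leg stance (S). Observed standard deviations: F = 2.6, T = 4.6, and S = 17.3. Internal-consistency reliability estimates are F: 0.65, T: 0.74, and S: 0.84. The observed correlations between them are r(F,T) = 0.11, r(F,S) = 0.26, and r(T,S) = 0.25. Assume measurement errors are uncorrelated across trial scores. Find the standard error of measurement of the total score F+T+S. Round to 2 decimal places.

Var(total) = 327.21 + 65.8108 = 393.021.
True-score variance = 271.456 + 65.8108 = 337.267, so reliability = 0.8581.
Error variance = 393.021 − 337.267 = 55.754; SEM = √55.754 = 7.47.

7.47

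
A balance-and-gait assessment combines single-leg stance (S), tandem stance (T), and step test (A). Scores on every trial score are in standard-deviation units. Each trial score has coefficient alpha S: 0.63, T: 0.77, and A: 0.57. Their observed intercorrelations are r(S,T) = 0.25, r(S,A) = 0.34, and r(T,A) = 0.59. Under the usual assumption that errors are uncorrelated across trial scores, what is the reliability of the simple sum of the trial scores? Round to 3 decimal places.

0.808

Var(S+T+A) = 3 + 2·[0.25 + 0.34 + 0.59] = 3 + 2.36 = 5.36.
With uncorrelated errors the cross-covariances are all true-score covariance, so they carry over unchanged; only the diagonal terms shrink to ρᵢσᵢ².
True-score variance = [0.63 + 0.77 + 0.57] + 2.36 = 1.97 + 2.36 = 4.33.
Reliability = 4.33 / 5.36 = 0.808.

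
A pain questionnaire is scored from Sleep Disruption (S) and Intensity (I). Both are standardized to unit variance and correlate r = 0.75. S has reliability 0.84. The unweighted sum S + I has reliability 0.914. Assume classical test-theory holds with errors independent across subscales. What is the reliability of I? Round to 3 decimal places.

0.859

Var(S+I) = 2 + 2·0.75 = 3.500.
True-score variance = ρ_S + ρ_I + 2·0.75, so 0.914 = (0.84 + ρ_I + 1.50) / 3.500.
ρ_I = 0.914·3.500 − 0.84 − 1.50 = 0.859.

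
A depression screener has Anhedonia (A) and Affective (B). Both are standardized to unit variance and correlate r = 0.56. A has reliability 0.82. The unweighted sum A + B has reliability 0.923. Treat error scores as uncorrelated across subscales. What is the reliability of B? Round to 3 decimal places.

Var(A+B) = 2 + 2·0.56 = 3.120.
True-score variance = ρ_A + ρ_B + 2·0.56, so 0.923 = (0.82 + ρ_B + 1.12) / 3.120.
ρ_B = 0.923·3.120 − 0.82 − 1.12 = 0.940.

0.940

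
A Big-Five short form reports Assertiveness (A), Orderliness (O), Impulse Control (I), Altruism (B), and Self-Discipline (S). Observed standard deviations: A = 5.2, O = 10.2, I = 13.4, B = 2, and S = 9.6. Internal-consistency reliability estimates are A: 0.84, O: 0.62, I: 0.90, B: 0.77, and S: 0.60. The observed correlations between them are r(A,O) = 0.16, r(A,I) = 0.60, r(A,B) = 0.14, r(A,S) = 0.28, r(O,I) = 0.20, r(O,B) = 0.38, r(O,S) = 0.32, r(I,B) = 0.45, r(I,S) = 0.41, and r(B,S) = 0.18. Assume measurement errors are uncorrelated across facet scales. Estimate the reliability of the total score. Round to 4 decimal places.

Var(A+O+I+B+S) = 5.2² + 10.2² + 13.4² + 2² + 9.6² + 2·[5.2·10.2·0.16 + 5.2·13.4·0.60 + 5.2·2·0.14 + 5.2·9.6·0.28 + 10.2·13.4·0.20 + 10.2·2·0.38 + 10.2·9.6·0.32 + 13.4·2·0.45 + 13.4·9.6·0.41 + 2·9.6·0.18] = 406.8 + 400.818 = 807.618.
Because errors are independent across components, Cov(Tᵢ,Tⱼ) = Cov(Xᵢ,Xⱼ); the off-diagonal part of the true-score variance is the same as above.
True-score variance = [5.2²·0.84 + 10.2²·0.62 + 13.4²·0.90 + 2²·0.77 + 9.6²·0.60] + 400.818 = 307.198 + 400.818 = 708.016.
Reliability = 708.016 / 807.618 = 0.8767.

0.8767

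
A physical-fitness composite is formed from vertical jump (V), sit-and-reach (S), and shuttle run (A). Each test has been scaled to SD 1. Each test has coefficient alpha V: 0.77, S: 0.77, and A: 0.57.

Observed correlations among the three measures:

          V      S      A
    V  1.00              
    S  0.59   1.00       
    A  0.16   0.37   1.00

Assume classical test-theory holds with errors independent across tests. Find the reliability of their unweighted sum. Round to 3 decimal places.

Var(V+S+A) = 3 + 2·[0.59 + 0.16 + 0.37] = 3 + 2.24 = 5.24.
Under uncorrelated errors the observed covariances equal the true-score covariances, so only the own-variance terms attenuate.
True-score variance = [0.77 + 0.77 + 0.57] + 2.24 = 2.11 + 2.24 = 4.35.
Reliability = 4.35 / 5.24 = 0.830.

0.830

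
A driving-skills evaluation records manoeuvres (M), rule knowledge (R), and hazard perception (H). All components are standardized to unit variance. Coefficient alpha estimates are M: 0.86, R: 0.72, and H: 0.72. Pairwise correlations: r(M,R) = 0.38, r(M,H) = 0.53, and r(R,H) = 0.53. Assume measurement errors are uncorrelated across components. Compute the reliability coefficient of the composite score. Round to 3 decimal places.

Var(M+R+H) = 3 + 2·[0.38 + 0.53 + 0.53] = 3 + 2.88 = 5.88.
Because errors are independent across components, Cov(Tᵢ,Tⱼ) = Cov(Xᵢ,Xⱼ); the off-diagonal part of the true-score variance is the same as above.
True-score variance = [0.86 + 0.72 + 0.72] + 2.88 = 2.3 + 2.88 = 5.18.
Reliability = 5.18 / 5.88 = 0.881.

0.881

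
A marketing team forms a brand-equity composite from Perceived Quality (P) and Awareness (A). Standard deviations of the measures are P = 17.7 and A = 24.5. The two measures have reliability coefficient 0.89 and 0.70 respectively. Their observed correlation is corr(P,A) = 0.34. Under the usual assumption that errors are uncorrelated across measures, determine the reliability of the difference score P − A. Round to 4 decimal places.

Var(P−A) = 17.7² + 24.5² − 2·17.7·24.5·0.34 = 913.54 − 294.882 = 618.658.
With uncorrelated errors the cross-covariances are all true-score covariance, so they carry over unchanged; only the diagonal terms shrink to ρᵢσᵢ².
True-score variance = [17.7²·0.89 + 24.5²·0.70] − 294.882 = 699.003 − 294.882 = 404.121.
Reliability = 404.121 / 618.658 = 0.6532.

0.6532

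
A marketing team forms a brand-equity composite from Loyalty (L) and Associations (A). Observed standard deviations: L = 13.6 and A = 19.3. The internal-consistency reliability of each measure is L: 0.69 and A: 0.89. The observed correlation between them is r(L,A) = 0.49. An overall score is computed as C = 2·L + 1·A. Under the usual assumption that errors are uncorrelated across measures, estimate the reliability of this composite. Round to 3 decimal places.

Var(C) = 2²·13.6² + 19.3² + 2·[2·13.6·19.3·0.49] = 1112.33 + 514.461 = 1626.79.
With uncorrelated errors the cross-covariances are all true-score covariance, so they carry over unchanged; only the diagonal terms shrink to ρᵢσᵢ².
True-score variance = [2²·13.6²·0.69 + 19.3²·0.89] + 514.461 = 842.006 + 514.461 = 1356.47.
Reliability = 1356.47 / 1626.79 = 0.834.

0.834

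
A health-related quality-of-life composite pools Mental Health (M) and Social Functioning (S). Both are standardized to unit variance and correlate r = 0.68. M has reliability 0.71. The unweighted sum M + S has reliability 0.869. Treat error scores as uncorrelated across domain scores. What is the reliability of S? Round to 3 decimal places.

0.850

Var(M+S) = 2 + 2·0.68 = 3.360.
True-score variance = ρ_M + ρ_S + 2·0.68, so 0.869 = (0.71 + ρ_S + 1.36) / 3.360.
ρ_S = 0.869·3.360 − 0.71 − 1.36 = 0.850.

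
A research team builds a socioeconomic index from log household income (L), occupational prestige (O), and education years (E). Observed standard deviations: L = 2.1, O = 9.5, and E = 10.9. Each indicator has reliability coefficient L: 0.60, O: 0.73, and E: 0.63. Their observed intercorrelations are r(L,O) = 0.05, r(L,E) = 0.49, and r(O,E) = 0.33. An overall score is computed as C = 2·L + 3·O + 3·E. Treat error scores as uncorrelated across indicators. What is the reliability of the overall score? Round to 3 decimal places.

0.766

Var(C) = 2²·2.1² + 3²·9.5² + 3²·10.9² + 2·[6·2.1·9.5·0.05 + 6·2.1·10.9·0.49 + 9·9.5·10.9·0.33] = 1899.18 + 761.65 = 2660.83.
With uncorrelated errors the cross-covariances are all true-score covariance, so they carry over unchanged; only the diagonal terms shrink to ρᵢσᵢ².
True-score variance = [2²·2.1²·0.60 + 3²·9.5²·0.73 + 3²·10.9²·0.63] + 761.65 = 1277.18 + 761.65 = 2038.83.
Reliability = 2038.83 / 2660.83 = 0.766.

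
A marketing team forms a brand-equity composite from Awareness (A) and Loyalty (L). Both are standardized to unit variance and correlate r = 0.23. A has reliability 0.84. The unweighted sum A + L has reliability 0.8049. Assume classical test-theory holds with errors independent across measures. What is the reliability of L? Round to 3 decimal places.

Var(A+L) = 2 + 2·0.23 = 2.460.
True-score variance = ρ_A + ρ_L + 2·0.23, so 0.8049 = (0.84 + ρ_L + 0.46) / 2.460.
ρ_L = 0.8049·2.460 − 0.84 − 0.46 = 0.680.

0.680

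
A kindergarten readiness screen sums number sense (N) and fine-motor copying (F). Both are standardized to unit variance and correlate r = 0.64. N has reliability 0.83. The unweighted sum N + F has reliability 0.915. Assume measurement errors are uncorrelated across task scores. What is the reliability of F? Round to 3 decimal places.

0.891

Var(N+F) = 2 + 2·0.64 = 3.280.
True-score variance = ρ_N + ρ_F + 2·0.64, so 0.915 = (0.83 + ρ_F + 1.28) / 3.280.
ρ_F = 0.915·3.280 − 0.83 − 1.28 = 0.891.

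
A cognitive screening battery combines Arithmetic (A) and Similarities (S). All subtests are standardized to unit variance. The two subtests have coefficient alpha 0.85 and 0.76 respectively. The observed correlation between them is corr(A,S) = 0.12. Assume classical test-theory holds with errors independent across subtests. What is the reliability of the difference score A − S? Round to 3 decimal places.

Var(A−S) = 1 + 1 − 2·0.12 = 2 − 0.24 = 1.76.
With uncorrelated errors the cross-covariances are all true-score covariance, so they carry over unchanged; only the diagonal terms shrink to ρᵢσᵢ².
True-score variance = [0.85 + 0.76] − 0.24 = 1.61 − 0.24 = 1.37.
Reliability = 1.37 / 1.76 = 0.778.

0.778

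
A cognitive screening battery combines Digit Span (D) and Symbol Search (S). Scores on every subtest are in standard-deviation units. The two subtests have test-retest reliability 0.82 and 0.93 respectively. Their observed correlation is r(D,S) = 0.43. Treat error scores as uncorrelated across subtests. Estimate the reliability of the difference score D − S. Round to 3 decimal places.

Var(D−S) = 1 + 1 − 2·0.43 = 2 − 0.86 = 1.14.
Under uncorrelated errors the observed covariances equal the true-score covariances, so only the own-variance terms attenuate.
True-score variance = [0.82 + 0.93] − 0.86 = 1.75 − 0.86 = 0.89.
Reliability = 0.89 / 1.14 = 0.781.

0.781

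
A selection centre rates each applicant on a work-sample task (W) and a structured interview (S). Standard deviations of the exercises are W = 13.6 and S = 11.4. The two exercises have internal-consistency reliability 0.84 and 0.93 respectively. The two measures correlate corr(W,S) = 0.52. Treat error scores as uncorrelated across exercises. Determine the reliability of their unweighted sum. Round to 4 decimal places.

Var(W+S) = 13.6² + 11.4² + 2·[13.6·11.4·0.52] = 314.92 + 161.242 = 476.162.
Because errors are independent across components, Cov(Tᵢ,Tⱼ) = Cov(Xᵢ,Xⱼ); the off-diagonal part of the true-score variance is the same as above.
True-score variance = [13.6²·0.84 + 11.4²·0.93] + 161.242 = 276.229 + 161.242 = 437.471.
Reliability = 437.471 / 476.162 = 0.9187.

0.9187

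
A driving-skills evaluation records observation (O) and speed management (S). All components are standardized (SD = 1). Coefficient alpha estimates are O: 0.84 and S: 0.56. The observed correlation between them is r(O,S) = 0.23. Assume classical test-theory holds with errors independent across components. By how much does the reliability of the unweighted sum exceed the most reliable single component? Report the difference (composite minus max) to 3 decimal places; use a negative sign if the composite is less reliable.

-0.084

Var(sum) = 2 + 0.46 = 2.46; true-score variance = 1.4 + 0.46 = 1.86; composite reliability = 0.7561.
Max component reliability = 0.8400.
Difference = 0.7561 − 0.8400 = -0.084.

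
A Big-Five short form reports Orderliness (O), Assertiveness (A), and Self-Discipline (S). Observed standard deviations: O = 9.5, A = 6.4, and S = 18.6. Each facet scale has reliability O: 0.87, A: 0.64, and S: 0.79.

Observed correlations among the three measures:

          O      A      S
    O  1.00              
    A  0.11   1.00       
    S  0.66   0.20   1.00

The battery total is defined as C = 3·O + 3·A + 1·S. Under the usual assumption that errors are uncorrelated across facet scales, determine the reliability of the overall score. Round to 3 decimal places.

Var(C) = 3²·9.5² + 3²·6.4² + 18.6² + 2·[9·9.5·6.4·0.11 + 3·9.5·18.6·0.66 + 3·6.4·18.6·0.20] = 1526.85 + 962.964 = 2489.81.
With uncorrelated errors the cross-covariances are all true-score covariance, so they carry over unchanged; only the diagonal terms shrink to ρᵢσᵢ².
True-score variance = [3²·9.5²·0.87 + 3²·6.4²·0.64 + 18.6²·0.79] + 962.964 = 1215.9 + 962.964 = 2178.86.
Reliability = 2178.86 / 2489.81 = 0.875.

0.875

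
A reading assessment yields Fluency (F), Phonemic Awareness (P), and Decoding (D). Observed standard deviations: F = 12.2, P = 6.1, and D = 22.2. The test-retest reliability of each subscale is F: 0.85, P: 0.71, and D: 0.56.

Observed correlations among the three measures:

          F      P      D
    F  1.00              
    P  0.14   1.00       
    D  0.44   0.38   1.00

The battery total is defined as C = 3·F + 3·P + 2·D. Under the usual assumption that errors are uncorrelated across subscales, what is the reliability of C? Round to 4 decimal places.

0.8018

Var(C) = 3²·12.2² + 3²·6.1² + 2²·22.2² + 2·[9·12.2·6.1·0.14 + 6·12.2·22.2·0.44 + 6·6.1·22.2·0.38] = 3645.81 + 2235.09 = 5880.9.
Under uncorrelated errors the observed covariances equal the true-score covariances, so only the own-variance terms attenuate.
True-score variance = [3²·12.2²·0.85 + 3²·6.1²·0.71 + 2²·22.2²·0.56] + 2235.09 = 2480.36 + 2235.09 = 4715.45.
Reliability = 4715.45 / 5880.9 = 0.8018.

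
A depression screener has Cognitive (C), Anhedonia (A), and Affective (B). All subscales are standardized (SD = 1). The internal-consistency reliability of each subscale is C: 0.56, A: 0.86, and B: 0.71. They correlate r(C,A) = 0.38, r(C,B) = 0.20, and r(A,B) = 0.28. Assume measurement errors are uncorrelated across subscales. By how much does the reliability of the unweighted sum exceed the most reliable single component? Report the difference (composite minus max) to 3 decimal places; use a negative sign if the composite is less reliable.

-0.044

Var(sum) = 3 + 1.72 = 4.72; true-score variance = 2.13 + 1.72 = 3.85; composite reliability = 0.8157.
Max component reliability = 0.8600.
Difference = 0.8157 − 0.8600 = -0.044.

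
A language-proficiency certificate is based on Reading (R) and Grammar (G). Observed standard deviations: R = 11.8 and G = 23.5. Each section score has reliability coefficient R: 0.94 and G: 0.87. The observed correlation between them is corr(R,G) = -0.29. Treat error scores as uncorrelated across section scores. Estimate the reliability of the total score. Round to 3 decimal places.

0.849

Var(R+G) = 11.8² + 23.5² + 2·[11.8·23.5·(-0.29)] = 691.49 − 160.834 = 530.656.
Under uncorrelated errors the observed covariances equal the true-score covariances, so only the own-variance terms attenuate.
True-score variance = [11.8²·0.94 + 23.5²·0.87] − 160.834 = 611.343 − 160.834 = 450.509.
Reliability = 450.509 / 530.656 = 0.849.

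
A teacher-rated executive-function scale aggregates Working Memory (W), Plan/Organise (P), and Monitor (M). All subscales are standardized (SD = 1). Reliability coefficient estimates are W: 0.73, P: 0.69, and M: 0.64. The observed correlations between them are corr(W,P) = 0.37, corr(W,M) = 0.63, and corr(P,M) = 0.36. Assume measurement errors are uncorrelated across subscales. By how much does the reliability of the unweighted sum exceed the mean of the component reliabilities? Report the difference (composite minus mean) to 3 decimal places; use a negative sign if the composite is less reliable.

0.149

Var(sum) = 3 + 2.72 = 5.72; true-score variance = 2.06 + 2.72 = 4.78; composite reliability = 0.8357.
Mean component reliability = 0.6867.
Difference = 0.8357 − 0.6867 = 0.149.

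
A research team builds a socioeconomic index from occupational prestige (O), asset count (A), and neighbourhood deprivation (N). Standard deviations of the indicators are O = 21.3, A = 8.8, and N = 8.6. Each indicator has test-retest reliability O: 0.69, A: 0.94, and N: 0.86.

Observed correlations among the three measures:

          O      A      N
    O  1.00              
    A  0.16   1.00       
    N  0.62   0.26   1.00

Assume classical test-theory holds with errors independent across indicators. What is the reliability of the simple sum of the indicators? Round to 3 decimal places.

Var(O+A+N) = 21.3² + 8.8² + 8.6² + 2·[21.3·8.8·0.16 + 21.3·8.6·0.62 + 8.8·8.6·0.26] = 605.09 + 326.478 = 931.568.
Because errors are independent across components, Cov(Tᵢ,Tⱼ) = Cov(Xᵢ,Xⱼ); the off-diagonal part of the true-score variance is the same as above.
True-score variance = [21.3²·0.69 + 8.8²·0.94 + 8.6²·0.86] + 326.478 = 449.445 + 326.478 = 775.923.
Reliability = 775.923 / 931.568 = 0.833.

0.833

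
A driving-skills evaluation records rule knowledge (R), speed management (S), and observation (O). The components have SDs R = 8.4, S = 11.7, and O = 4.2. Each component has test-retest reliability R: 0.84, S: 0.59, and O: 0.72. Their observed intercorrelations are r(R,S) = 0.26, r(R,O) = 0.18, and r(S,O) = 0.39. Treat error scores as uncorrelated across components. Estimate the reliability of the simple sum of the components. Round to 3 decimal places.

0.779

Var(R+S+O) = 8.4² + 11.7² + 4.2² + 2·[8.4·11.7·0.26 + 8.4·4.2·0.18 + 11.7·4.2·0.39] = 225.09 + 102.136 = 327.226.
Because errors are independent across components, Cov(Tᵢ,Tⱼ) = Cov(Xᵢ,Xⱼ); the off-diagonal part of the true-score variance is the same as above.
True-score variance = [8.4²·0.84 + 11.7²·0.59 + 4.2²·0.72] + 102.136 = 152.736 + 102.136 = 254.872.
Reliability = 254.872 / 327.226 = 0.779.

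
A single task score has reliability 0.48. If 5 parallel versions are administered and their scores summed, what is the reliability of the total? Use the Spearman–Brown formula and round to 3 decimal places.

0.822

ρ_k = kρ / (1 + (k−1)ρ) = 5·0.48 / (1 + 4·0.48) = 2.400 / 2.920 = 0.822.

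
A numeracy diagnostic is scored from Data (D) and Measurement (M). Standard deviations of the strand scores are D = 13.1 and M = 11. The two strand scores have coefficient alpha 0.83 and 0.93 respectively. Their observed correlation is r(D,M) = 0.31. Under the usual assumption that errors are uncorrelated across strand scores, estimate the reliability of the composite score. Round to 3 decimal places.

0.901

Var(D+M) = 13.1² + 11² + 2·[13.1·11·0.31] = 292.61 + 89.342 = 381.952.
Because errors are independent across components, Cov(Tᵢ,Tⱼ) = Cov(Xᵢ,Xⱼ); the off-diagonal part of the true-score variance is the same as above.
True-score variance = [13.1²·0.83 + 11²·0.93] + 89.342 = 254.966 + 89.342 = 344.308.
Reliability = 344.308 / 381.952 = 0.901.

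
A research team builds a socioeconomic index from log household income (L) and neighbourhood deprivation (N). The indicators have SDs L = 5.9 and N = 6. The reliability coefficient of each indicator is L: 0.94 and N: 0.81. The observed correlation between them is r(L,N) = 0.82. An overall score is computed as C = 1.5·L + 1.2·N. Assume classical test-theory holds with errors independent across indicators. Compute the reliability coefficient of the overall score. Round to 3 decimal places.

Var(C) = 1.5²·5.9² + 1.2²·6² + 2·[1.8·5.9·6·0.82] = 130.162 + 104.501 = 234.663.
Under uncorrelated errors the observed covariances equal the true-score covariances, so only the own-variance terms attenuate.
True-score variance = [1.5²·5.9²·0.94 + 1.2²·6²·0.81] + 104.501 = 115.614 + 104.501 = 220.114.
Reliability = 220.114 / 234.663 = 0.938.

0.938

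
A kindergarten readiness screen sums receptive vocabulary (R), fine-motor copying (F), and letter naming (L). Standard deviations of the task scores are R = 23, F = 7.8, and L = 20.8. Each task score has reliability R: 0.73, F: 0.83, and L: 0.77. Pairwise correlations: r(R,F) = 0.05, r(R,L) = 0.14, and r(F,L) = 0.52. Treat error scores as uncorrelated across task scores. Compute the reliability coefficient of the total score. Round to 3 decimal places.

Var(R+F+L) = 23² + 7.8² + 20.8² + 2·[23·7.8·0.05 + 23·20.8·0.14 + 7.8·20.8·0.52] = 1022.48 + 320.622 = 1343.1.
Because errors are independent across components, Cov(Tᵢ,Tⱼ) = Cov(Xᵢ,Xⱼ); the off-diagonal part of the true-score variance is the same as above.
True-score variance = [23²·0.73 + 7.8²·0.83 + 20.8²·0.77] + 320.622 = 769.8 + 320.622 = 1090.42.
Reliability = 1090.42 / 1343.1 = 0.812.

0.812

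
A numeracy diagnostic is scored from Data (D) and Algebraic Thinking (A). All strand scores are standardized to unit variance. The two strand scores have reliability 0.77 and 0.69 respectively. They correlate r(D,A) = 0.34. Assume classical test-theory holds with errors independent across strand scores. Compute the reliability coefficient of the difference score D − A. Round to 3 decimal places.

0.591

Var(D−A) = 1 + 1 − 2·0.34 = 2 − 0.68 = 1.32.
Under uncorrelated errors the observed covariances equal the true-score covariances, so only the own-variance terms attenuate.
True-score variance = [0.77 + 0.69] − 0.68 = 1.46 − 0.68 = 0.78.
Reliability = 0.78 / 1.32 = 0.591.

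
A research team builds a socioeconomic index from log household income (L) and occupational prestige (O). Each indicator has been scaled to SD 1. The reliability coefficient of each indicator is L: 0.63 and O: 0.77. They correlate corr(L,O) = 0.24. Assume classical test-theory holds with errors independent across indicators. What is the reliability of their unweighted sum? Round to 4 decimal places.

0.7581

Var(L+O) = 2 + 2·[0.24] = 2 + 0.48 = 2.48.
Under uncorrelated errors the observed covariances equal the true-score covariances, so only the own-variance terms attenuate.
True-score variance = [0.63 + 0.77] + 0.48 = 1.4 + 0.48 = 1.88.
Reliability = 1.88 / 2.48 = 0.7581.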